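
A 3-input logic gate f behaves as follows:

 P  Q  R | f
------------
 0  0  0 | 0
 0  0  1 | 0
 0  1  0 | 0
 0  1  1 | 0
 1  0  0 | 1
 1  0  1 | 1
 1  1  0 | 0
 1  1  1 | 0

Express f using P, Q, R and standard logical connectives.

Collect the rows where f=1 — (1,0,0), (1,0,1) — and write one minterm per row: P·¬Q·¬R, P·¬Q·R. Their union (logical OR) reproduces the table exactly.

f(P, Q, R) = ((P AND NOT Q) AND NOT R) OR ((P AND NOT Q) AND R)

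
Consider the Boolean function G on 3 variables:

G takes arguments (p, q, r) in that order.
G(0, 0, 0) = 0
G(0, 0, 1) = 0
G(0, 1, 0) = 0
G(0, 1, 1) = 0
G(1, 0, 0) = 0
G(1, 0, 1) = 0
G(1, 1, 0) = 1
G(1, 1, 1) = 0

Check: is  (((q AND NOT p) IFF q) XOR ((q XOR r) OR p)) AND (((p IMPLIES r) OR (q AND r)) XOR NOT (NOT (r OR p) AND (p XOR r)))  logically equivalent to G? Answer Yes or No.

Test each input against both G and the formula:
  p=0, q=0, r=0: formula gives 0, G = 0 ✓
  p=0, q=0, r=1: formula gives 0, G = 0 ✓
  p=0, q=1, r=0: formula gives 0, G = 0 ✓
  p=0, q=1, r=1: formula gives 0, G = 0 ✓
  p=1, q=0, r=0: formula gives 0, G = 0 ✓
  … (the remaining 3 rows also agree.)
No disagreement on any input; they are logically equivalent.

Yes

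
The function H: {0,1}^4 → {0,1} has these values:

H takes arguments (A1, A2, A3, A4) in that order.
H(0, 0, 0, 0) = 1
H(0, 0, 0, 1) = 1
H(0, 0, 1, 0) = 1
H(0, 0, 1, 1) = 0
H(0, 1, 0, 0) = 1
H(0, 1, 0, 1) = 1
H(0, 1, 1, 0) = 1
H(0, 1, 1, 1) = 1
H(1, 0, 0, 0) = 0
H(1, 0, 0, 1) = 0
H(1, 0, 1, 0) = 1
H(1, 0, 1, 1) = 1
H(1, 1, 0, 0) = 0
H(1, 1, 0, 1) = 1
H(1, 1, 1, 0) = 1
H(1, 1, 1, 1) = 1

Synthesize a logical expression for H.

H is 0 on only 4 rows — (0,0,1,1), (1,0,0,0), (1,0,0,1), (1,1,0,0). Writing each as a minterm (¬A1·¬A2·A3·A4, A1·¬A2·¬A3·¬A4, A1·¬A2·¬A3·A4, A1·A2·¬A3·¬A4) and OR-ing them characterizes exactly where H=0, so H is the negation of that disjunction.

H(A1, A2, A3, A4) = ((((((A1' · A2') · A3) · A4) + (((A1 · A2') · A3') · A4')) + (((A1 · A2') · A3') · A4)) + (((A1 · A2) · A3') · A4'))'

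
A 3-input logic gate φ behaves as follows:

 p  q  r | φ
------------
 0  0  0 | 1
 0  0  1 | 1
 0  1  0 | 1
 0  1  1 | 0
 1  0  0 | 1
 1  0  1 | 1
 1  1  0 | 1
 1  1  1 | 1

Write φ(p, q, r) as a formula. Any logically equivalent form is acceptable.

Only row (0,1,1) gives 0. So φ is 1 everywhere except there — the complement of the minterm ¬p·q·r.

φ(p, q, r) = ¬((¬p ∧ q) ∧ r)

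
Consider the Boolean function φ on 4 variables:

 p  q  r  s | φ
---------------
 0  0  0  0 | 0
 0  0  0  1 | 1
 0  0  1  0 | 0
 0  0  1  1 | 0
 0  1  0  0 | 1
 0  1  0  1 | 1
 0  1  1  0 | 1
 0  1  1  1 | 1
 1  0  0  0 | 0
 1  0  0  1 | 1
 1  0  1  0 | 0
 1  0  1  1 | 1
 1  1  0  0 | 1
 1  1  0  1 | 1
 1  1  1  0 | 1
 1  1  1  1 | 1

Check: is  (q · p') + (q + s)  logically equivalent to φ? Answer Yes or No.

No

Check the formula against φ row by row:
  p=0, q=0, r=0, s=0: formula gives 0, φ = 0 ✓
  p=0, q=0, r=0, s=1: formula gives 1, φ = 1 ✓
  p=0, q=0, r=1, s=0: formula gives 0, φ = 0 ✓
  p=0, q=0, r=1, s=1: formula gives 1, but φ = 0 ✗
Row (0,0,1,1) is a counterexample, so the formula is not equivalent to φ.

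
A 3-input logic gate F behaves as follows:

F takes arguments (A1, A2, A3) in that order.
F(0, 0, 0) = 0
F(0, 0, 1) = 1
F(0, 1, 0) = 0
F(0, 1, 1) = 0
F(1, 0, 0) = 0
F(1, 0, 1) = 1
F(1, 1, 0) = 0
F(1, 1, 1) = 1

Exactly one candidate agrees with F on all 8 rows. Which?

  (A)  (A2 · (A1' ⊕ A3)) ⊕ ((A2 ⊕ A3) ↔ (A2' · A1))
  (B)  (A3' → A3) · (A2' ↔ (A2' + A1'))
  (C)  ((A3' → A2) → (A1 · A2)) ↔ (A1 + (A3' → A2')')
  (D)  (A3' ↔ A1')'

(A) fails at (0,0,0): the formula yields 1, F is 0.
(C) fails at (0,1,1): the formula yields 1, F is 0.
(D) fails at (0,1,1): the formula yields 1, F is 0.
That leaves (B). Evaluating it on every row reproduces the table of F exactly.

B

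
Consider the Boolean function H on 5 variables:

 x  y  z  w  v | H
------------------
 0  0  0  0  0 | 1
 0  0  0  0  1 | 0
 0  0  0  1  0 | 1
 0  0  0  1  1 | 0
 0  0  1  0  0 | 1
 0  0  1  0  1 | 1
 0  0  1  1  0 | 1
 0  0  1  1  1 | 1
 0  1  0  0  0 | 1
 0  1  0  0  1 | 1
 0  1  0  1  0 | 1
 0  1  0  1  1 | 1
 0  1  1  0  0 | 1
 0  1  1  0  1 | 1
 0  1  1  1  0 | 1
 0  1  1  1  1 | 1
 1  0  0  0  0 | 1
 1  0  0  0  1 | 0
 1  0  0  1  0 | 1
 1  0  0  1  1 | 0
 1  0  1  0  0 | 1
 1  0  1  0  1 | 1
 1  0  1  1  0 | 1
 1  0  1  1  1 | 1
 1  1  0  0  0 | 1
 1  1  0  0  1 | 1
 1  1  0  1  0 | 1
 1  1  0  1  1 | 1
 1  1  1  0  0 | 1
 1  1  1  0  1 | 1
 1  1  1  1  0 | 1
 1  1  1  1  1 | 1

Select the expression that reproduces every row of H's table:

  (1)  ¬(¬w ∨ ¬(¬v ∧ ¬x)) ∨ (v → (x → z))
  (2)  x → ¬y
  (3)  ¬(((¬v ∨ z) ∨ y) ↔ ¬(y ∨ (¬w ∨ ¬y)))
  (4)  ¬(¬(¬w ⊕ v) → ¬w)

3

(1) fails at (0,0,0,0,1): the formula yields 1, H is 0.
(2) fails at (0,0,0,0,1): the formula yields 1, H is 0.
(4) fails at (0,0,0,0,0): the formula yields 0, H is 1.
That leaves (3). Evaluating it on every row reproduces the table of H exactly.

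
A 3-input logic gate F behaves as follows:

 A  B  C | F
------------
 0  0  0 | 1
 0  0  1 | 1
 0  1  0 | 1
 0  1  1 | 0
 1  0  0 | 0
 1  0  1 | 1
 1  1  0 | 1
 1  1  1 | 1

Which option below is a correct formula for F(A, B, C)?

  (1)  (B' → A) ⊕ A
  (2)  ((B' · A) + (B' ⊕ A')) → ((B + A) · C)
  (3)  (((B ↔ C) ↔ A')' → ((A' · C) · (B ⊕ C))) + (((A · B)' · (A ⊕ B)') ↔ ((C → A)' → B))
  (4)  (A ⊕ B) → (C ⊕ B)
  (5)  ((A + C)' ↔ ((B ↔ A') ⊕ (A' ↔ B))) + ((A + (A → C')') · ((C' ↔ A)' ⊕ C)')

4

(1): at (0,0,0) it gives 0, but F = 1 — eliminated.
(2): at (0,1,0) it gives 0, but F = 1 — eliminated.
(3): at (0,1,0) it gives 0, but F = 1 — eliminated.
(5): at (0,0,0) it gives 0, but F = 1 — eliminated.
(4) is the remaining candidate, and it agrees with F on all 8 inputs.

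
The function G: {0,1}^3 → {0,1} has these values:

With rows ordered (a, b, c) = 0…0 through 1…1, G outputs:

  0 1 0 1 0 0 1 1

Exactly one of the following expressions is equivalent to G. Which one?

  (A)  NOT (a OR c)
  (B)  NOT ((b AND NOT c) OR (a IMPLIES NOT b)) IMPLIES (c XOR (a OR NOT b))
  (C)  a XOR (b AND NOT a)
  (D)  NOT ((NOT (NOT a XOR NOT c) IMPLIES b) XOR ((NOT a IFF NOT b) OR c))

(A) disagrees with G on (0,0,0) (formula → 1, table → 0); rule it out.
(B) disagrees with G on (0,0,0) (formula → 1, table → 0); rule it out.
(C) disagrees with G on (0,0,1) (formula → 0, table → 1); rule it out.
That leaves (D). Evaluating it on every row reproduces the table of G exactly.

D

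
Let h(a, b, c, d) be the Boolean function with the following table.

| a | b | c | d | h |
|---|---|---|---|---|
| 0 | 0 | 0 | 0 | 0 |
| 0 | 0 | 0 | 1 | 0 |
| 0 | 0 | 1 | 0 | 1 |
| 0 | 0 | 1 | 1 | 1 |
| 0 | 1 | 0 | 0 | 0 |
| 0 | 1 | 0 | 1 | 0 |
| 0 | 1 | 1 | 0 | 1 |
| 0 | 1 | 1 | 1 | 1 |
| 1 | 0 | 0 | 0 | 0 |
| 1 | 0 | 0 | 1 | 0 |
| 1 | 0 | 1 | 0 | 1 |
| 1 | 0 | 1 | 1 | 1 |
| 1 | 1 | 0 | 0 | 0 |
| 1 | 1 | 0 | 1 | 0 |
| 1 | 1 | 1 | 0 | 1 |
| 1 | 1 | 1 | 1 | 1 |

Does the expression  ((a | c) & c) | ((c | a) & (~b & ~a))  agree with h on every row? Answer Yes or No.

Yes

Check the formula against h row by row:
  a=0, b=0, c=0, d=0: formula gives 0, h = 0 ✓
  a=0, b=0, c=0, d=1: formula gives 0, h = 0 ✓
  a=0, b=0, c=1, d=0: formula gives 1, h = 1 ✓
  a=0, b=0, c=1, d=1: formula gives 1, h = 1 ✓
  … (the remaining 12 rows also agree.)
No disagreement on any input; they are logically equivalent.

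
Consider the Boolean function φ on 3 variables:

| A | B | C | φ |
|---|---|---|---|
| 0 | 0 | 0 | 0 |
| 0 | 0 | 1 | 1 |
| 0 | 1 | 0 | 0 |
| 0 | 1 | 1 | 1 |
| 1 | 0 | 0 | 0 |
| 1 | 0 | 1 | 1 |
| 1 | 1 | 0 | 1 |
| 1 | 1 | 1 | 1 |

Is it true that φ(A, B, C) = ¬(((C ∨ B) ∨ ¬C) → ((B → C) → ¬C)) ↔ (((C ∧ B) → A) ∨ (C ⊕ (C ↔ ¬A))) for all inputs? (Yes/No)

No

Evaluate ¬(((C ∨ B) ∨ ¬C) → ((B → C) → ¬C)) ↔ (((C ∧ B) → A) ∨ (C ⊕ (C ↔ ¬A))) on each row and compare to φ:
  A=0, B=0, C=0: formula gives 0, φ = 0 ✓
  A=0, B=0, C=1: formula gives 1, φ = 1 ✓
  A=0, B=1, C=0: formula gives 0, φ = 0 ✓
  A=0, B=1, C=1: formula gives 0, but φ = 1 ✗
Since they disagree at (0,1,1), the expression is not a correct formula for φ.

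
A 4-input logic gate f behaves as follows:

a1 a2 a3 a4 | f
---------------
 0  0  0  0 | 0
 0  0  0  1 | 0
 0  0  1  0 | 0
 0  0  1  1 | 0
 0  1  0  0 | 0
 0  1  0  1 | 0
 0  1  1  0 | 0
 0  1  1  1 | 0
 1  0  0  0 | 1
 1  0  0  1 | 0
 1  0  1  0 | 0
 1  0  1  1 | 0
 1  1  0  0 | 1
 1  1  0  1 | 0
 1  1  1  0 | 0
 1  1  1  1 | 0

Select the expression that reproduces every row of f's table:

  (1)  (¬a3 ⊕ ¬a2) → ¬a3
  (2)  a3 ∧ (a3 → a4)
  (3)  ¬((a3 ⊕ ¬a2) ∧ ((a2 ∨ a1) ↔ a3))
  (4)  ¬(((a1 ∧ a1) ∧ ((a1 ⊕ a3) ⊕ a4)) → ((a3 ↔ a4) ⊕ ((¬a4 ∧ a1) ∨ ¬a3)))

(1): at (0,0,0,0) it gives 1, but f = 0 — eliminated.
(2): at (0,0,1,1) it gives 1, but f = 0 — eliminated.
(3): at (0,0,1,0) it gives 1, but f = 0 — eliminated.
(4) is the remaining candidate, and it agrees with f on all 16 inputs.

4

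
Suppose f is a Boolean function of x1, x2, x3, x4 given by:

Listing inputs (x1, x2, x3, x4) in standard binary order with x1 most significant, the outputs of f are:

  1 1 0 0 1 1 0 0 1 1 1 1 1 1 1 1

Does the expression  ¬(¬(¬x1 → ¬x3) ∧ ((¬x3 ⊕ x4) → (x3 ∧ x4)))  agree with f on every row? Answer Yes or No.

Yes

Check the formula against f row by row:
  x1=0, x2=0, x3=0, x4=0: formula gives 1, f = 1 ✓
  x1=0, x2=0, x3=0, x4=1: formula gives 1, f = 1 ✓
  x1=0, x2=0, x3=1, x4=0: formula gives 0, f = 0 ✓
  x1=0, x2=0, x3=1, x4=1: formula gives 0, f = 0 ✓
  … (the remaining 12 rows also agree.)
Every row agrees, so the formula is equivalent.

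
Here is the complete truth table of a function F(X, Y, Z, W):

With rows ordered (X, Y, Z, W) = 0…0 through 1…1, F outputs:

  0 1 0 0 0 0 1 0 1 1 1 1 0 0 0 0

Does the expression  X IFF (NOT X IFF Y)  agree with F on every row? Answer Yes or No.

Test each input against both F and the formula:
  X=0, Y=0, Z=0, W=0: formula gives 1, but F = 0 ✗
Row (0,0,0,0) is a counterexample, so the formula is not equivalent to F.

No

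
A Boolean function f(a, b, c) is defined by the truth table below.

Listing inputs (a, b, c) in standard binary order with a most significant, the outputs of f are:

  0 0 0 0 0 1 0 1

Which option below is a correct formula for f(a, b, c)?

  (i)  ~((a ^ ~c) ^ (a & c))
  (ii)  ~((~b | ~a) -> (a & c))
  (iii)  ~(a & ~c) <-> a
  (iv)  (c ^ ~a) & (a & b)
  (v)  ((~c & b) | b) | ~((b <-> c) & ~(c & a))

iii

(i) disagrees with f on (0,0,1) (formula → 1, table → 0); rule it out.
(ii) disagrees with f on (0,0,0) (formula → 1, table → 0); rule it out.
(iv) disagrees with f on (1,0,1) (formula → 0, table → 1); rule it out.
(v) disagrees with f on (0,0,1) (formula → 1, table → 0); rule it out.
Only (iii) survives; checking it on all 8 rows confirms it matches f.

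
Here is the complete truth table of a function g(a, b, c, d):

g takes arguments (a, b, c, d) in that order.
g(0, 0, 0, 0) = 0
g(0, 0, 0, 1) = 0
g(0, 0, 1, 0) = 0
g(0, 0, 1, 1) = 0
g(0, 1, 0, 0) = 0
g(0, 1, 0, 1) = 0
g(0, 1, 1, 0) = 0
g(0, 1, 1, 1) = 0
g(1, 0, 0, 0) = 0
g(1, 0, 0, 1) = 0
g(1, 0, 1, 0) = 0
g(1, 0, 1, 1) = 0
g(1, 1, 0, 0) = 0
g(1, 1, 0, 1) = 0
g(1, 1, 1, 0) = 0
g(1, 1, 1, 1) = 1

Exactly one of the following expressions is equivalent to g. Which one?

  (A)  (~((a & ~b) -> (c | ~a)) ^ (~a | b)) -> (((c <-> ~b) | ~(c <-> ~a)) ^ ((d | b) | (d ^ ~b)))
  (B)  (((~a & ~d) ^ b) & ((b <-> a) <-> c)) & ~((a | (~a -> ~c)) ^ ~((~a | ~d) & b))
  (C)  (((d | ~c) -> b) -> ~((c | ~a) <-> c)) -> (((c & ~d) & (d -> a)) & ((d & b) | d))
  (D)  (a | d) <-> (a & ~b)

B

(A) disagrees with g on (0,1,1,0) (formula → 1, table → 0); rule it out.
(C) disagrees with g on (0,0,1,0) (formula → 1, table → 0); rule it out.
(D) disagrees with g on (0,0,0,0) (formula → 1, table → 0); rule it out.
Only (B) survives; checking it on all 16 rows confirms it matches g.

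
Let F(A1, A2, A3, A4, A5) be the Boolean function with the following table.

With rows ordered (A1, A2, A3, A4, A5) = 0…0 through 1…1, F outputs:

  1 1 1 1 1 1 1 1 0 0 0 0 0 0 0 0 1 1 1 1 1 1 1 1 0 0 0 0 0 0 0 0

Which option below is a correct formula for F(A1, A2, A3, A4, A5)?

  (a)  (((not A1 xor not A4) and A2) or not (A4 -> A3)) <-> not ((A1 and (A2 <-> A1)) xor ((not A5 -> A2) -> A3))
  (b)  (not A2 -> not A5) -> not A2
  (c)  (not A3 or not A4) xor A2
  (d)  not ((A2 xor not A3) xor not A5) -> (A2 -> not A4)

b

(a) fails at (0,0,0,0,1): the formula yields 0, F is 1.
(c) fails at (0,0,1,1,0): the formula yields 0, F is 1.
(d) fails at (0,1,0,0,0): the formula yields 1, F is 0.
That leaves (b). Evaluating it on every row reproduces the table of F exactly.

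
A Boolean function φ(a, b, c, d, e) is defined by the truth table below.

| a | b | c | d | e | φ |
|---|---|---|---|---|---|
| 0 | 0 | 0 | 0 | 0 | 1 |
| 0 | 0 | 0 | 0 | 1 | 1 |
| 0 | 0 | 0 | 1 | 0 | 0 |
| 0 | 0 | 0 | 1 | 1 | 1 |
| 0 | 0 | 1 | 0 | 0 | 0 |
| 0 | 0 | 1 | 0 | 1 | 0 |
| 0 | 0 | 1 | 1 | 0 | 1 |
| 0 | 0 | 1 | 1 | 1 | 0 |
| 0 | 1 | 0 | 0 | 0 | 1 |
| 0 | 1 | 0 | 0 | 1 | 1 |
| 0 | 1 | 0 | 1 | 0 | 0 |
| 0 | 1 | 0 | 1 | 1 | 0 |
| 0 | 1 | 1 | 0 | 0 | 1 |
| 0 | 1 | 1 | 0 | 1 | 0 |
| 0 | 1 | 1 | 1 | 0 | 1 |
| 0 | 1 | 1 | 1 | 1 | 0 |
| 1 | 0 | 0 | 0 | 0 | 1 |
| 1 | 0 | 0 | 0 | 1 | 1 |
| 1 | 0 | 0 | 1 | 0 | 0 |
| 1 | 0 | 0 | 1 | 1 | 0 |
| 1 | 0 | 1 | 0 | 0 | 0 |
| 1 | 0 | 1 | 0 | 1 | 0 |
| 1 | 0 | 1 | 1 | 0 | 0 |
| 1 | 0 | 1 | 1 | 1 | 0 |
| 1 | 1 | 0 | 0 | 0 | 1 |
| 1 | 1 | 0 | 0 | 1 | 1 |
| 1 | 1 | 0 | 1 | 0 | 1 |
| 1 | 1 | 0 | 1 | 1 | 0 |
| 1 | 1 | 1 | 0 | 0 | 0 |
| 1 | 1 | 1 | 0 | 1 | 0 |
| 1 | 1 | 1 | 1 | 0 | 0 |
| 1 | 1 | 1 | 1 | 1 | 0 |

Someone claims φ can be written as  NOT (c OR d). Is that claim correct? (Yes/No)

No

Test each input against both φ and the formula:
  a=0, b=0, c=0, d=0, e=0: formula gives 1, φ = 1 ✓
  a=0, b=0, c=0, d=0, e=1: formula gives 1, φ = 1 ✓
  a=0, b=0, c=0, d=1, e=0: formula gives 0, φ = 0 ✓
  a=0, b=0, c=0, d=1, e=1: formula gives 0, but φ = 1 ✗
Since they disagree at (0,0,0,1,1), the expression is not a correct formula for φ.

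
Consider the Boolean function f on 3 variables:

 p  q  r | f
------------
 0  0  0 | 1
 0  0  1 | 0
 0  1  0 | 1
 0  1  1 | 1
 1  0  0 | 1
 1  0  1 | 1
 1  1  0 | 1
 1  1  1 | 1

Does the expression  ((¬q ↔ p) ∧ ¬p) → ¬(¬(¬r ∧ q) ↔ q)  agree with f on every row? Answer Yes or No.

Test each input against both f and the formula:
  p=0, q=0, r=0: formula gives 1, f = 1 ✓
  p=0, q=0, r=1: formula gives 1, but f = 0 ✗
Row (0,0,1) is a counterexample, so the formula is not equivalent to f.

No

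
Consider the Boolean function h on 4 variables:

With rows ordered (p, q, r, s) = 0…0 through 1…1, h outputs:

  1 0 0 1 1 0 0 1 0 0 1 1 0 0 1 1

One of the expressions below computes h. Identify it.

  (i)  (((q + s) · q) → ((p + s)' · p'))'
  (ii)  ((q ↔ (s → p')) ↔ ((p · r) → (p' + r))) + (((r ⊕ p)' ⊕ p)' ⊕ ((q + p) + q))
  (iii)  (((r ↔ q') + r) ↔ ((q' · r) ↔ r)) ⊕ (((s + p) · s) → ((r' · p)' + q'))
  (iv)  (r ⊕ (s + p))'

iv

(i) fails at (0,0,0,0): the formula yields 0, h is 1.
(ii) fails at (0,0,0,0): the formula yields 0, h is 1.
(iii) fails at (0,0,0,1): the formula yields 1, h is 0.
That leaves (iv). Evaluating it on every row reproduces the table of h exactly.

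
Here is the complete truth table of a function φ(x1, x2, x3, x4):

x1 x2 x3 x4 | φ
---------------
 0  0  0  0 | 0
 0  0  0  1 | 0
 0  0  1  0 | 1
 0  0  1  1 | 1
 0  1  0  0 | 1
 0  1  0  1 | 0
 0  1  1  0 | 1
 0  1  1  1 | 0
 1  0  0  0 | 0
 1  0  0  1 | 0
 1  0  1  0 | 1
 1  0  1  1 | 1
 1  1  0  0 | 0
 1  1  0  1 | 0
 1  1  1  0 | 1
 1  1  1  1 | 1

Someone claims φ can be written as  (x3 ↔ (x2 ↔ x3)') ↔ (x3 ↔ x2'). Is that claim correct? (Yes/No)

No

Test each input against both φ and the formula:
  x1=0, x2=0, x3=0, x4=0: formula gives 0, φ = 0 ✓
  x1=0, x2=0, x3=0, x4=1: formula gives 0, φ = 0 ✓
  x1=0, x2=0, x3=1, x4=0: formula gives 1, φ = 1 ✓
  x1=0, x2=0, x3=1, x4=1: formula gives 1, φ = 1 ✓
  x1=0, x2=1, x3=0, x4=0: formula gives 0, but φ = 1 ✗
A single disagreement suffices: at (0,1,0,0) they differ, so the formula does not compute φ.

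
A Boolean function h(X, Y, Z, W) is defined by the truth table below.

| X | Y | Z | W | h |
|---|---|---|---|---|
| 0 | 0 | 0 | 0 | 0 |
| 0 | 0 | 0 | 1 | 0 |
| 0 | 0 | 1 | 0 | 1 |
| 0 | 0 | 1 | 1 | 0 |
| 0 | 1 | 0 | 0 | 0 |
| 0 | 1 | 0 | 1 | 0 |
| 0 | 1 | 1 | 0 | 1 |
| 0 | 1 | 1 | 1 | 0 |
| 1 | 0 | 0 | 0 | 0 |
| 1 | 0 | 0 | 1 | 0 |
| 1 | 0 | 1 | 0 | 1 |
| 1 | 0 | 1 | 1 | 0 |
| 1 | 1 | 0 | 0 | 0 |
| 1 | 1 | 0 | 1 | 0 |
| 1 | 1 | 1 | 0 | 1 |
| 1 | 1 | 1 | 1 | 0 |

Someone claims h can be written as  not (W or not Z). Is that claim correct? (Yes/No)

Yes

Check the formula against h row by row:
  X=0, Y=0, Z=0, W=0: formula gives 0, h = 0 ✓
  X=0, Y=0, Z=0, W=1: formula gives 0, h = 0 ✓
  X=0, Y=0, Z=1, W=0: formula gives 1, h = 1 ✓
  X=0, Y=0, Z=1, W=1: formula gives 0, h = 0 ✓
  … (the remaining 12 rows also agree.)
All 16 rows match — the expression computes h exactly.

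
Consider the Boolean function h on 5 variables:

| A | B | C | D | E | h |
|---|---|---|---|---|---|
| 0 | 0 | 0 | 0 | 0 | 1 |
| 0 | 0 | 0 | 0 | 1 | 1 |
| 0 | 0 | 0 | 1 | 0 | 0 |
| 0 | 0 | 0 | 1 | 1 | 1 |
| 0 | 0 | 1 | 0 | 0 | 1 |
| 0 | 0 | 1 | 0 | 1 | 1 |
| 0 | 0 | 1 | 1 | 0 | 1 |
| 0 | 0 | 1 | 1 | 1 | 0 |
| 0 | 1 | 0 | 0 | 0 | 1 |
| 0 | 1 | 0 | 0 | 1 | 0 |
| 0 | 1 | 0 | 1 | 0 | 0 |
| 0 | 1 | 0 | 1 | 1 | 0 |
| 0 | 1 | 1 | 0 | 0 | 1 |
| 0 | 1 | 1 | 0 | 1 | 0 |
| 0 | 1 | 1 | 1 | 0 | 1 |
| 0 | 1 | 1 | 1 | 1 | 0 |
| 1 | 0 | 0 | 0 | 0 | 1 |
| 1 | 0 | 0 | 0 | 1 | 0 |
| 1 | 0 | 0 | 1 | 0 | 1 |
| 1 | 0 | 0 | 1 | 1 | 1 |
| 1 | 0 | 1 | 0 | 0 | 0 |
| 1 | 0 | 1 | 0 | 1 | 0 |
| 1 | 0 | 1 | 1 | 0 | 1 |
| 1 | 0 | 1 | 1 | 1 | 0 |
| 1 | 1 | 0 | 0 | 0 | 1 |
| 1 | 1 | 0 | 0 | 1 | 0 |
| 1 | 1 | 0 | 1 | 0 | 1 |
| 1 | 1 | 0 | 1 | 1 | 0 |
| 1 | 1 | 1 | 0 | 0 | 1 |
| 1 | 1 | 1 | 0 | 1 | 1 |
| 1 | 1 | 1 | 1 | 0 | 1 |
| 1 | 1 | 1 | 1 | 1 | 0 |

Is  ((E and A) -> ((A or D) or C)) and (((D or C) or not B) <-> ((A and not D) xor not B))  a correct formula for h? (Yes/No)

No

Test each input against both h and the formula:
  A=0, B=0, C=0, D=0, E=0: formula gives 1, h = 1 ✓
  A=0, B=0, C=0, D=0, E=1: formula gives 1, h = 1 ✓
  A=0, B=0, C=0, D=1, E=0: formula gives 1, but h = 0 ✗
Row (0,0,0,1,0) is a counterexample, so the formula is not equivalent to h.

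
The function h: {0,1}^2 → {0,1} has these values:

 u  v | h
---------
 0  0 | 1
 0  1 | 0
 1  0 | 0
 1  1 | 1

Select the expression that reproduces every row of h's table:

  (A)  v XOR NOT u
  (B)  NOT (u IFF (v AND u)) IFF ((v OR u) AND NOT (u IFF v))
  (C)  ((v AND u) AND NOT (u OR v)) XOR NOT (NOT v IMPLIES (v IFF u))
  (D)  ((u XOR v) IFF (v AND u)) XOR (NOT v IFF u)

A

(B) fails at (1,0): the formula yields 1, h is 0.
(C) fails at (0,0): the formula yields 0, h is 1.
(D) fails at (0,1): the formula yields 1, h is 0.
That leaves (A). Evaluating it on every row reproduces the table of h exactly.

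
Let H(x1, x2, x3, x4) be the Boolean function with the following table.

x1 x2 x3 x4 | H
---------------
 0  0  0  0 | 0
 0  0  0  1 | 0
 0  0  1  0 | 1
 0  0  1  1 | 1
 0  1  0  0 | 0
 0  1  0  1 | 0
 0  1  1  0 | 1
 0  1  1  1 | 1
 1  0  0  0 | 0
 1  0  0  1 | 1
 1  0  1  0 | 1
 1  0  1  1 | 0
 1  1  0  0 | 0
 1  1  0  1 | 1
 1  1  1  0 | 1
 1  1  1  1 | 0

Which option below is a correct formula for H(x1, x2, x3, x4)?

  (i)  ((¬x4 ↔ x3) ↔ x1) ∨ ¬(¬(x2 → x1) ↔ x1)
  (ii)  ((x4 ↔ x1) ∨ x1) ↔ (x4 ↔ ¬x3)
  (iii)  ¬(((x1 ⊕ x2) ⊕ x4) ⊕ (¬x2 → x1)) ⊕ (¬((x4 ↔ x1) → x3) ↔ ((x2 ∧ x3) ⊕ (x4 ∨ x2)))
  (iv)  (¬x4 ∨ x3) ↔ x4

ii

(i) disagrees with H on (0,0,0,0) (formula → 1, table → 0); rule it out.
(iii) disagrees with H on (0,0,0,0) (formula → 1, table → 0); rule it out.
(iv) disagrees with H on (0,0,1,0) (formula → 0, table → 1); rule it out.
Only (ii) survives; checking it on all 16 rows confirms it matches H.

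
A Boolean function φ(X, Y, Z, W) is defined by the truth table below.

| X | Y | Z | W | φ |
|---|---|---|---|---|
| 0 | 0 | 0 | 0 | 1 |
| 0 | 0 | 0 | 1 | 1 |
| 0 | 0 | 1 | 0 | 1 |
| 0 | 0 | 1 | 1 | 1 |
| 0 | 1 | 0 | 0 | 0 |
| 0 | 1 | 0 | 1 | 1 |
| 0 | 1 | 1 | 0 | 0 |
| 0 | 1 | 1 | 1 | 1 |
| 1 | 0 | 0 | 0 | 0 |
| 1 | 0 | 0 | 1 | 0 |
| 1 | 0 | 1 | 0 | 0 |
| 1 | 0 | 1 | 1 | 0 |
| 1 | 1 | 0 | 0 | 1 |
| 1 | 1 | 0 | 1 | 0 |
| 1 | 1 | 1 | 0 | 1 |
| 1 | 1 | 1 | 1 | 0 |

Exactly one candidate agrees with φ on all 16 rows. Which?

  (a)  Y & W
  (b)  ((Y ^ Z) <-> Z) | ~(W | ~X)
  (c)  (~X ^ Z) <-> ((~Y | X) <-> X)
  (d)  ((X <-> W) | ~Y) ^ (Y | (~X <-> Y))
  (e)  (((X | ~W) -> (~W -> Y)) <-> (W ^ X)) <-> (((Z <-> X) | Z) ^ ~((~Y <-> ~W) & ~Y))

d

(a): at (0,0,0,0) it gives 0, but φ = 1 — eliminated.
(b): at (0,1,0,1) it gives 0, but φ = 1 — eliminated.
(c): at (0,0,0,0) it gives 0, but φ = 1 — eliminated.
(e): at (0,0,0,1) it gives 0, but φ = 1 — eliminated.
That leaves (d). Evaluating it on every row reproduces the table of φ exactly.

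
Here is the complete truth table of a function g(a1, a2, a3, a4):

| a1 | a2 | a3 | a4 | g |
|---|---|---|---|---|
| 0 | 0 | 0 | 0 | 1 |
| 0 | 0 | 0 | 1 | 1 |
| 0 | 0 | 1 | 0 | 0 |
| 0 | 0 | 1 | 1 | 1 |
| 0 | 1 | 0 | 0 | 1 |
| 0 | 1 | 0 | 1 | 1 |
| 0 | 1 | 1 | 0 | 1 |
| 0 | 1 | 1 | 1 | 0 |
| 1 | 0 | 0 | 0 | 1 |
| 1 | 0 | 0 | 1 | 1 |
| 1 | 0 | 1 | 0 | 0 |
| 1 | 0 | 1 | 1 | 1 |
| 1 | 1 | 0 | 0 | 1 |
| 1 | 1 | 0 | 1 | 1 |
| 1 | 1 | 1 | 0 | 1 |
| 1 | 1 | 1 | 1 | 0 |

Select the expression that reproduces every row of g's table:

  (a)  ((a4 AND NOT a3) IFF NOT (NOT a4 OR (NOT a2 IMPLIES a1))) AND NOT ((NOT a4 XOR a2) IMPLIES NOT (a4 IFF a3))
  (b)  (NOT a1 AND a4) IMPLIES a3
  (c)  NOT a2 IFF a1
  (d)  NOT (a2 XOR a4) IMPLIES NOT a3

d

(a) fails at (0,0,0,1): the formula yields 0, g is 1.
(b) fails at (0,0,0,1): the formula yields 0, g is 1.
(c) fails at (0,0,0,0): the formula yields 0, g is 1.
(d) is the remaining candidate, and it agrees with g on all 16 inputs.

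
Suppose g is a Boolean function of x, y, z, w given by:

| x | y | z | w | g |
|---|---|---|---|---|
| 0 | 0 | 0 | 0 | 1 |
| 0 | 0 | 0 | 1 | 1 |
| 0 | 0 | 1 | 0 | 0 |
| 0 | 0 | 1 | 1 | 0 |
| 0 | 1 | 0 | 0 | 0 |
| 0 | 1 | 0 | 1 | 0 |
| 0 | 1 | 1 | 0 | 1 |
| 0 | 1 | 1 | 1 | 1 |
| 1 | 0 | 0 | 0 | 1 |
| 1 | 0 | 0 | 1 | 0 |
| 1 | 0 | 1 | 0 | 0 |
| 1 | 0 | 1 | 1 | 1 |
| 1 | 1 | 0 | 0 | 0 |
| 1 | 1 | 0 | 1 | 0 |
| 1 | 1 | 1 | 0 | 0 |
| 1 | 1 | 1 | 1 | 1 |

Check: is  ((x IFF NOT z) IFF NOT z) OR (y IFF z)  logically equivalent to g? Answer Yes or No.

No

Evaluate ((x IFF NOT z) IFF NOT z) OR (y IFF z) on each row and compare to g:
  x=0, y=0, z=0, w=0: formula gives 1, g = 1 ✓
  x=0, y=0, z=0, w=1: formula gives 1, g = 1 ✓
  x=0, y=0, z=1, w=0: formula gives 0, g = 0 ✓
  x=0, y=0, z=1, w=1: formula gives 0, g = 0 ✓
  …
  x=1, y=0, z=0, w=1: formula gives 1, but g = 0 ✗
Row (1,0,0,1) is a counterexample, so the formula is not equivalent to g.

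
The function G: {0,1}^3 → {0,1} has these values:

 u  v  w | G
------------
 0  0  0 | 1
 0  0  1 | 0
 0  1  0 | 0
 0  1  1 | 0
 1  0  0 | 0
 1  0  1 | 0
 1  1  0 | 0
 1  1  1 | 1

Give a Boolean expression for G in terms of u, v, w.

G=1 on 2 inputs: (0,0,0), (1,1,1). Reading each as a conjunction of literals (¬u·¬v·¬w, u·v·w) and taking the OR gives the canonical DNF.

G(u, v, w) = ((¬u ∧ ¬v) ∧ ¬w) ∨ ((u ∧ v) ∧ w)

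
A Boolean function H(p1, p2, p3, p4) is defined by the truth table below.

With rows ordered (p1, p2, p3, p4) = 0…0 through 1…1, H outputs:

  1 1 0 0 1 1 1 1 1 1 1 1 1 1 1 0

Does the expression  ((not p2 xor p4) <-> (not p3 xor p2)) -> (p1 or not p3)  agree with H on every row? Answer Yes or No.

No

Evaluate ((not p2 xor p4) <-> (not p3 xor p2)) -> (p1 or not p3) on each row and compare to H:
  p1=0, p2=0, p3=0, p4=0: formula gives 1, H = 1 ✓
  p1=0, p2=0, p3=0, p4=1: formula gives 1, H = 1 ✓
  p1=0, p2=0, p3=1, p4=0: formula gives 1, but H = 0 ✗
A single disagreement suffices: at (0,0,1,0) they differ, so the formula does not compute H.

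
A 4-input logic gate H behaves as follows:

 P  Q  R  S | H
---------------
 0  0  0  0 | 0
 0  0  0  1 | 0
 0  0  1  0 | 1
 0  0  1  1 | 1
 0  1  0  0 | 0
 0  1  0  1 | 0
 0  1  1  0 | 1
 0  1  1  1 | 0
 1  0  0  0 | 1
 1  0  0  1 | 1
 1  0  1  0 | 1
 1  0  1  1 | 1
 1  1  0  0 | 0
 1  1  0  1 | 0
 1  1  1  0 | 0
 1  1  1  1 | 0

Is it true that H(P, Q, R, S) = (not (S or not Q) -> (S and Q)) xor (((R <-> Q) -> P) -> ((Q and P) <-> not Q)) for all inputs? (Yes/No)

Evaluate (not (S or not Q) -> (S and Q)) xor (((R <-> Q) -> P) -> ((Q and P) <-> not Q)) on each row and compare to H:
  P=0, Q=0, R=0, S=0: formula gives 0, H = 0 ✓
  P=0, Q=0, R=0, S=1: formula gives 0, H = 0 ✓
  P=0, Q=0, R=1, S=0: formula gives 1, H = 1 ✓
  P=0, Q=0, R=1, S=1: formula gives 1, H = 1 ✓
  P=0, Q=1, R=0, S=0: formula gives 1, but H = 0 ✗
Row (0,1,0,0) is a counterexample, so the formula is not equivalent to H.

No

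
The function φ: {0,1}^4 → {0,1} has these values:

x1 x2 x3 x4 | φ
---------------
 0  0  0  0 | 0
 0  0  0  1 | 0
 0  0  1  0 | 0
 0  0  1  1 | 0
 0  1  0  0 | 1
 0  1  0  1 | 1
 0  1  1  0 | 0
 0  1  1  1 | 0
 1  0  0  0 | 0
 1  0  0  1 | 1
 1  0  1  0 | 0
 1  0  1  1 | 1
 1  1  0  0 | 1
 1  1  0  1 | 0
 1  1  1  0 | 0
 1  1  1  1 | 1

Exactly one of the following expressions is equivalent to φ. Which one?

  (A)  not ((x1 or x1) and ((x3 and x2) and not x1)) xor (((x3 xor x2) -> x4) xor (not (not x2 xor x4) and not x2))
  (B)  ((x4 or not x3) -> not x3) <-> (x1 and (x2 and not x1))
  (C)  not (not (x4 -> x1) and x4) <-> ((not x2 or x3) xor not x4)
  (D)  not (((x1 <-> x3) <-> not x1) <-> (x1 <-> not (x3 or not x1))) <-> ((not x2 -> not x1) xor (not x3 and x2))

(A) disagrees with φ on (0,0,0,1) (formula → 1, table → 0); rule it out.
(B) disagrees with φ on (0,0,1,1) (formula → 1, table → 0); rule it out.
(D) disagrees with φ on (0,0,1,0) (formula → 1, table → 0); rule it out.
(C) is the remaining candidate, and it agrees with φ on all 16 inputs.

C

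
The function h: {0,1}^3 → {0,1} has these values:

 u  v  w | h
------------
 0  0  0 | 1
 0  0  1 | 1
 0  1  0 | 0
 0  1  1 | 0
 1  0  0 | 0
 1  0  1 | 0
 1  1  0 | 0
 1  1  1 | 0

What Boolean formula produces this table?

h(u, v, w) = ((~u & ~v) & ~w) | ((~u & ~v) & w)

The 1-rows are (0,0,0), (0,0,1). Each contributes one minterm — ¬u·¬v·¬w; ¬u·¬v·w — and their disjunction is a sum-of-products form of h.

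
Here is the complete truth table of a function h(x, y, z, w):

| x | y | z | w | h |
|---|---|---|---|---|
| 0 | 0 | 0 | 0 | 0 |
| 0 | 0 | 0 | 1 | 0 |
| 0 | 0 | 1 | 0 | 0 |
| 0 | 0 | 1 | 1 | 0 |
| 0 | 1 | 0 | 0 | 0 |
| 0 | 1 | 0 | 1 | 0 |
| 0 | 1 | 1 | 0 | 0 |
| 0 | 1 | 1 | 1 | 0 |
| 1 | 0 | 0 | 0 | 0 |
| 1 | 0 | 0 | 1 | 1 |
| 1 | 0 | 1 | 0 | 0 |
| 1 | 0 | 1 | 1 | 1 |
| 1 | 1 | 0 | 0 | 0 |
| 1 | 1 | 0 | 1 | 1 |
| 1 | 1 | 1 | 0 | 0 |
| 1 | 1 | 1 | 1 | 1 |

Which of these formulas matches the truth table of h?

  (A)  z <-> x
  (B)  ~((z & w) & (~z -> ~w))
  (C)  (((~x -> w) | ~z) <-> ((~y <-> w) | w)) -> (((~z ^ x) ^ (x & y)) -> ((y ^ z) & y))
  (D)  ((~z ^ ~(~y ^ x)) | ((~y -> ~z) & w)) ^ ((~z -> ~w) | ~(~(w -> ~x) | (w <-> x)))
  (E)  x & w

E

(A): at (0,0,0,0) it gives 1, but h = 0 — eliminated.
(B): at (0,0,0,0) it gives 1, but h = 0 — eliminated.
(C): at (0,0,0,0) it gives 1, but h = 0 — eliminated.
(D): at (0,0,1,0) it gives 1, but h = 0 — eliminated.
That leaves (E). Evaluating it on every row reproduces the table of h exactly.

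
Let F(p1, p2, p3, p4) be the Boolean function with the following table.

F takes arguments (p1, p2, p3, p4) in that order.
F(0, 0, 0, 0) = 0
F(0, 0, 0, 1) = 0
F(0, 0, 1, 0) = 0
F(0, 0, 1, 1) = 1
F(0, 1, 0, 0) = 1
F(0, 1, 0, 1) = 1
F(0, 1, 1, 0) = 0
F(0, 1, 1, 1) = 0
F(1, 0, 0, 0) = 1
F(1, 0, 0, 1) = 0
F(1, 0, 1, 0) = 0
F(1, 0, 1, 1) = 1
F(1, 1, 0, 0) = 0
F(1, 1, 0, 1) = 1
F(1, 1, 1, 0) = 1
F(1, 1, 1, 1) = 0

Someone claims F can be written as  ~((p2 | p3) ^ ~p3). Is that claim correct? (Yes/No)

No

Check the formula against F row by row:
  p1=0, p2=0, p3=0, p4=0: formula gives 0, F = 0 ✓
  p1=0, p2=0, p3=0, p4=1: formula gives 0, F = 0 ✓
  p1=0, p2=0, p3=1, p4=0: formula gives 0, F = 0 ✓
  p1=0, p2=0, p3=1, p4=1: formula gives 0, but F = 1 ✗
Row (0,0,1,1) is a counterexample, so the formula is not equivalent to F.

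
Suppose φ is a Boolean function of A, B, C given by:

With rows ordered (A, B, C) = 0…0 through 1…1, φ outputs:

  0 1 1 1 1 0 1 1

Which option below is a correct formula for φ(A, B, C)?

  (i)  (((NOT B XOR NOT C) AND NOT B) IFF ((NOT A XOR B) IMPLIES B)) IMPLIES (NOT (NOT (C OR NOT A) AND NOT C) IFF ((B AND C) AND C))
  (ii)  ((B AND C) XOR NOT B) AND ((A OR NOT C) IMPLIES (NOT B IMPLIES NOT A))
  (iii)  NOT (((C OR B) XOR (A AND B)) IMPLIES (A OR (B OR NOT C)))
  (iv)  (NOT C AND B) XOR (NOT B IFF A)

(ii) fails at (0,0,0): the formula yields 1, φ is 0.
(iii) fails at (0,1,0): the formula yields 0, φ is 1.
(iv) fails at (0,0,1): the formula yields 0, φ is 1.
Only (i) survives; checking it on all 8 rows confirms it matches φ.

i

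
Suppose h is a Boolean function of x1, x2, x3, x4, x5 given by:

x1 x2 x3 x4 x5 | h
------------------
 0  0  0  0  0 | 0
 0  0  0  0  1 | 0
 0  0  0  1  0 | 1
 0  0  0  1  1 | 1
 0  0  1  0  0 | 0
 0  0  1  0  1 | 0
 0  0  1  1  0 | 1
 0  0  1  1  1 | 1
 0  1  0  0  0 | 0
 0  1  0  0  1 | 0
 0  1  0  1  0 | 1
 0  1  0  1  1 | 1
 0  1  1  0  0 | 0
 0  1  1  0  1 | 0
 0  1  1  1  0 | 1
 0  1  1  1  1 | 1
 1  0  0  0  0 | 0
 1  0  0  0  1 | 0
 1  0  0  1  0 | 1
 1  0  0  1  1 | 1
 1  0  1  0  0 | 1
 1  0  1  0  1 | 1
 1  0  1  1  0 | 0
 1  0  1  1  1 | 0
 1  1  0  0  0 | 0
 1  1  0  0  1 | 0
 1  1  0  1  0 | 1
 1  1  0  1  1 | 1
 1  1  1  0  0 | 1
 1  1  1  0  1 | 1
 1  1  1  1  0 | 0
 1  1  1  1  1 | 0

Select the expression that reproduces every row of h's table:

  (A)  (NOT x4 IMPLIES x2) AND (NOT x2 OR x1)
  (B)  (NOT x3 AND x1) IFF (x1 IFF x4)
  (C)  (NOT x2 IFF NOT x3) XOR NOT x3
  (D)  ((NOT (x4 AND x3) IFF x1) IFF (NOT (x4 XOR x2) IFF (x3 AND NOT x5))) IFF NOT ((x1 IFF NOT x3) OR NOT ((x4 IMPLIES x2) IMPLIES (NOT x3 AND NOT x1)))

B

(A) disagrees with h on (0,1,0,1,0) (formula → 0, table → 1); rule it out.
(C) disagrees with h on (0,0,0,1,0) (formula → 0, table → 1); rule it out.
(D) disagrees with h on (0,0,0,0,0) (formula → 1, table → 0); rule it out.
(B) is the remaining candidate, and it agrees with h on all 32 inputs.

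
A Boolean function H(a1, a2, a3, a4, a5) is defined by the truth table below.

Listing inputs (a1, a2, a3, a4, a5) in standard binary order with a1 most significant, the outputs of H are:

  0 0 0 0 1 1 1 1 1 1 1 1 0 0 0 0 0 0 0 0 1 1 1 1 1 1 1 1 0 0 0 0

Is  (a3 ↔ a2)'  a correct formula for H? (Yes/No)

Evaluate (a3 ↔ a2)' on each row and compare to H:
  a1=0, a2=0, a3=0, a4=0, a5=0: formula gives 0, H = 0 ✓
  a1=0, a2=0, a3=0, a4=0, a5=1: formula gives 0, H = 0 ✓
  a1=0, a2=0, a3=0, a4=1, a5=0: formula gives 0, H = 0 ✓
  a1=0, a2=0, a3=0, a4=1, a5=1: formula gives 0, H = 0 ✓
  …and likewise for the remaining 28 rows.
Every row agrees, so the formula is equivalent.

Yes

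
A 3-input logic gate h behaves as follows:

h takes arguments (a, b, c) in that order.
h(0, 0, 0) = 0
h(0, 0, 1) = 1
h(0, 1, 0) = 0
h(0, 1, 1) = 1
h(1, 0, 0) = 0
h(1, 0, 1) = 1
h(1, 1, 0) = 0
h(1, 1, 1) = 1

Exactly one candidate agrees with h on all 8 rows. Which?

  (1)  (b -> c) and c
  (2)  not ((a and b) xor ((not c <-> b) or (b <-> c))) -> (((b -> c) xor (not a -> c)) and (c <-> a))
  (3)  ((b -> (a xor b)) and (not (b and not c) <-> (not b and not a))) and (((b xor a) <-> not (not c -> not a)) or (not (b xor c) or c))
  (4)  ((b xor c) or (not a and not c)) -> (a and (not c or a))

1

(2): at (0,0,0) it gives 1, but h = 0 — eliminated.
(3): at (0,0,0) it gives 1, but h = 0 — eliminated.
(4): at (0,0,1) it gives 0, but h = 1 — eliminated.
Only (1) survives; checking it on all 8 rows confirms it matches h.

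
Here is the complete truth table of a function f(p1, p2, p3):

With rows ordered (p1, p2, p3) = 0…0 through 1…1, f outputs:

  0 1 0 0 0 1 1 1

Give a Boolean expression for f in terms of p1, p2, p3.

The 1-rows are (0,0,1), (1,0,1), (1,1,0), (1,1,1). Each contributes one minterm — ¬p1·¬p2·p3; p1·¬p2·p3; p1·p2·¬p3; p1·p2·p3 — and their disjunction is a sum-of-products form of f.

f(p1, p2, p3) = ((((not p1 and not p2) and p3) or ((p1 and not p2) and p3)) or ((p1 and p2) and not p3)) or ((p1 and p2) and p3)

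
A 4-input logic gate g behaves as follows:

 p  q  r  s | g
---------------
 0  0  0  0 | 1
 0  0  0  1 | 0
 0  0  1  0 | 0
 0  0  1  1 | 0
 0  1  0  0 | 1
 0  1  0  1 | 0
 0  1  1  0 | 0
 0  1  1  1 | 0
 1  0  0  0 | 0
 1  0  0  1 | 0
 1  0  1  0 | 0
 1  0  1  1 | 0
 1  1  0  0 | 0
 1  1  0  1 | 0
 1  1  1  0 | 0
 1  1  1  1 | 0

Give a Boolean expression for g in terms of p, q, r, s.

g(p, q, r, s) = (((not p and not q) and not r) and not s) or (((not p and q) and not r) and not s)

The 1-rows are (0,0,0,0), (0,1,0,0). Each contributes one minterm — ¬p·¬q·¬r·¬s; ¬p·q·¬r·¬s — and their disjunction is a sum-of-products form of g.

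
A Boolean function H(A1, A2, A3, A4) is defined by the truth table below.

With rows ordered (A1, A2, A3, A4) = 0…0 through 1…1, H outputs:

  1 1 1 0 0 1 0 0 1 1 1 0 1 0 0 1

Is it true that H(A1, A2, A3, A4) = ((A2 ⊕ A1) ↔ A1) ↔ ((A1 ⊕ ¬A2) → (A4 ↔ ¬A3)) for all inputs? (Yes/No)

Test each input against both H and the formula:
  A1=0, A2=0, A3=0, A4=0: formula gives 0, but H = 1 ✗
Since they disagree at (0,0,0,0), the expression is not a correct formula for H.

No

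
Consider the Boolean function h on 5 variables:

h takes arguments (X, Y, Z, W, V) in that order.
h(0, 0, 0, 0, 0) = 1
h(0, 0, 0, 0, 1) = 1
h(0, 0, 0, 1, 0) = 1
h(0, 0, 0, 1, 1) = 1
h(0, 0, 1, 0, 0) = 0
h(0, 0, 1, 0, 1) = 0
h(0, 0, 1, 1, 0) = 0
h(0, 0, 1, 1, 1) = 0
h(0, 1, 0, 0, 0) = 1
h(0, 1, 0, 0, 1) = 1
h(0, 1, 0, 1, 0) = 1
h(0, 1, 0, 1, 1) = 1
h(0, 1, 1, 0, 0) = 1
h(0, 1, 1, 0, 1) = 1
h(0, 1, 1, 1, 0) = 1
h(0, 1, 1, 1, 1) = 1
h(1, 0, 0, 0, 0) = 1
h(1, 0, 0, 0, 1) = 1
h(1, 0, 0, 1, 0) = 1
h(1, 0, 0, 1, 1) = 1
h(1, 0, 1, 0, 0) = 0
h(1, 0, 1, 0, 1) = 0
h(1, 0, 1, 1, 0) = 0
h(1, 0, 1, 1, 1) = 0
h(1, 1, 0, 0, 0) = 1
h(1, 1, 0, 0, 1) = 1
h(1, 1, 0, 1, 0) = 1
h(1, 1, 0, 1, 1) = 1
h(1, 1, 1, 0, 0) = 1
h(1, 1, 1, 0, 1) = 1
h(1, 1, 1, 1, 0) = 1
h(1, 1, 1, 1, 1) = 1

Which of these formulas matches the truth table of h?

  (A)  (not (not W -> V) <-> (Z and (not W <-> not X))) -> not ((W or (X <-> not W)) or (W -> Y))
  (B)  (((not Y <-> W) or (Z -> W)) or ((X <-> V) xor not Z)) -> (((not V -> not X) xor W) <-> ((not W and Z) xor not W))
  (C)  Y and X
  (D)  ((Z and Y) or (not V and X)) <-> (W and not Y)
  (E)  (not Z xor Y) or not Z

E

(A) fails at (0,0,0,0,1): the formula yields 0, h is 1.
(B) fails at (0,0,1,0,1): the formula yields 1, h is 0.
(C) fails at (0,0,0,0,0): the formula yields 0, h is 1.
(D) fails at (0,0,0,1,0): the formula yields 0, h is 1.
(E) is the remaining candidate, and it agrees with h on all 32 inputs.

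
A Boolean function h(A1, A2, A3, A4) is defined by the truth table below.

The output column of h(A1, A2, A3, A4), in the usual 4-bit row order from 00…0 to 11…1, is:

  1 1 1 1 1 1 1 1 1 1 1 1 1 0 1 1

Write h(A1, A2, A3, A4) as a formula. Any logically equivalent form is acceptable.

h(A1, A2, A3, A4) = NOT (((A1 AND A2) AND NOT A3) AND A4)

Only row (1,1,0,1) gives 0. So h is 1 everywhere except there — the complement of the minterm A1·A2·¬A3·A4.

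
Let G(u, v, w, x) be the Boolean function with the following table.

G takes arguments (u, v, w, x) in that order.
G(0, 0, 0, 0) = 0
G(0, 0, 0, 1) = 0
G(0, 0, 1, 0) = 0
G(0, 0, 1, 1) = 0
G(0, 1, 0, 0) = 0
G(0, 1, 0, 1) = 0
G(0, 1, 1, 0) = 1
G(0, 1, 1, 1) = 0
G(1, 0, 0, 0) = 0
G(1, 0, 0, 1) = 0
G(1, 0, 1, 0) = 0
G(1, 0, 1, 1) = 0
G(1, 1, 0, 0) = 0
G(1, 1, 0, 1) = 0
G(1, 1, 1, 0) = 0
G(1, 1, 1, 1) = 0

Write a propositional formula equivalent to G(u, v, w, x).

Only row (0,1,1,0) gives 1. That row's minterm ¬u·v·w·¬x is G directly.

G(u, v, w, x) = ((~u & v) & w) & ~x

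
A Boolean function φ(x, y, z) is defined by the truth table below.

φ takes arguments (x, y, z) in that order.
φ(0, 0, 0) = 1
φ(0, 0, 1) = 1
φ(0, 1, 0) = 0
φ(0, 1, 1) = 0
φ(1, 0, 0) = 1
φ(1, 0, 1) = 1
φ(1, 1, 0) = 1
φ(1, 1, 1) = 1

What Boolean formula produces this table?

φ(x, y, z) = NOT (((NOT x AND y) AND NOT z) OR ((NOT x AND y) AND z))

φ is 0 on only 2 rows — (0,1,0), (0,1,1). Writing each as a minterm (¬x·y·¬z, ¬x·y·z) and OR-ing them characterizes exactly where φ=0, so φ is the negation of that disjunction.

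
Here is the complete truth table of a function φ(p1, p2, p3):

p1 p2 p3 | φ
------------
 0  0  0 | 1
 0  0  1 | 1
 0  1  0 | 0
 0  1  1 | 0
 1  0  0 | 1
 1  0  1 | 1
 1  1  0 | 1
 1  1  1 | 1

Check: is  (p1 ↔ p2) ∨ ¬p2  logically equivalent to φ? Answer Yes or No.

Test each input against both φ and the formula:
  p1=0, p2=0, p3=0: formula gives 1, φ = 1 ✓
  p1=0, p2=0, p3=1: formula gives 1, φ = 1 ✓
  p1=0, p2=1, p3=0: formula gives 0, φ = 0 ✓
  p1=0, p2=1, p3=1: formula gives 0, φ = 0 ✓
  p1=1, p2=0, p3=0: formula gives 1, φ = 1 ✓
  … (the remaining 3 rows also agree.)
All 8 rows match — the expression computes φ exactly.

Yes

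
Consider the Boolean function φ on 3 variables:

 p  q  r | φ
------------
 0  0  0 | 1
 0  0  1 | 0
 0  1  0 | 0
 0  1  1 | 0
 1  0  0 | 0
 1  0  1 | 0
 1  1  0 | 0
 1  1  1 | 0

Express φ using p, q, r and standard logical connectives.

φ(p, q, r) = (~p & ~q) & ~r

Only row (0,0,0) gives 1. That row's minterm ¬p·¬q·¬r is φ directly.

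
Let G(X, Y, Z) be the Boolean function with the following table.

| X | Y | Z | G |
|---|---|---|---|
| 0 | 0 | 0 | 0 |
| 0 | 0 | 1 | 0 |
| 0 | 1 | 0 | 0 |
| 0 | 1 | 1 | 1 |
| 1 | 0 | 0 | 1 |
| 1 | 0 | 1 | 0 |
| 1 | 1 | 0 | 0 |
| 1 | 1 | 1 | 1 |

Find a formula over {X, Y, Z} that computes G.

G(X, Y, Z) = (((X' · Y) · Z) + ((X · Y') · Z')) + ((X · Y) · Z)

The 1-rows are (0,1,1), (1,0,0), (1,1,1). Each contributes one minterm — ¬X·Y·Z; X·¬Y·¬Z; X·Y·Z — and their disjunction is a sum-of-products form of G.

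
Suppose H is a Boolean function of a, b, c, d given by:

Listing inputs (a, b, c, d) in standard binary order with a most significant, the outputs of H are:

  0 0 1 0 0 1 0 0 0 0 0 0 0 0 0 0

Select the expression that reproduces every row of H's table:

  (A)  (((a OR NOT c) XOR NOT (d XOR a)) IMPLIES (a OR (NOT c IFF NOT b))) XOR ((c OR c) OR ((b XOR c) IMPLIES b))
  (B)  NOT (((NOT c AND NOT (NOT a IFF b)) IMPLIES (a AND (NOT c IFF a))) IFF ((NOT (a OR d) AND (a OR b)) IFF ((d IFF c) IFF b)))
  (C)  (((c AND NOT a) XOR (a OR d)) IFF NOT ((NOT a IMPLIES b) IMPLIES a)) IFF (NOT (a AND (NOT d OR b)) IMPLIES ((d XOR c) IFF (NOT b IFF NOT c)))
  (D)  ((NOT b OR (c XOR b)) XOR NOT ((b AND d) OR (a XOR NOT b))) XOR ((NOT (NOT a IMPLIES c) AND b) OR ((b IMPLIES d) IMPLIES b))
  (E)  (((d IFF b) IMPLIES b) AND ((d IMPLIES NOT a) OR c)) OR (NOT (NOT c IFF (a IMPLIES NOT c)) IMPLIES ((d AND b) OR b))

A

(B): at (0,0,0,0) it gives 1, but H = 0 — eliminated.
(C): at (0,0,1,1) it gives 1, but H = 0 — eliminated.
(D): at (0,0,0,0) it gives 1, but H = 0 — eliminated.
(E): at (0,0,0,0) it gives 1, but H = 0 — eliminated.
That leaves (A). Evaluating it on every row reproduces the table of H exactly.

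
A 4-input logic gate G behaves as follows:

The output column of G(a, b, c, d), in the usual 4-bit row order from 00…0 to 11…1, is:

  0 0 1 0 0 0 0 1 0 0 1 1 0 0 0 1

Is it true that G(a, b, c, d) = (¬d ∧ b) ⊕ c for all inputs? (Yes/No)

Check the formula against G row by row:
  a=0, b=0, c=0, d=0: formula gives 0, G = 0 ✓
  a=0, b=0, c=0, d=1: formula gives 0, G = 0 ✓
  a=0, b=0, c=1, d=0: formula gives 1, G = 1 ✓
  a=0, b=0, c=1, d=1: formula gives 1, but G = 0 ✗
Row (0,0,1,1) is a counterexample, so the formula is not equivalent to G.

No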